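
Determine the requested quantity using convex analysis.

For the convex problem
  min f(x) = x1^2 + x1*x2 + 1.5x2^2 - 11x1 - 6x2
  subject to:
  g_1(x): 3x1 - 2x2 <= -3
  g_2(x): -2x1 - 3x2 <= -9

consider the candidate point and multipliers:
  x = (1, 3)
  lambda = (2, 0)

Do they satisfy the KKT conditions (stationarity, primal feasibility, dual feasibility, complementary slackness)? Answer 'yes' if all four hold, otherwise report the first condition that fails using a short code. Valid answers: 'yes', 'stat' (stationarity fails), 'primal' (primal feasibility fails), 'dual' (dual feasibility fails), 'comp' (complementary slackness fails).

Gradient of f: grad f(x) = Q x + c = (-6, 4)
Constraint values g_i(x) = a_i^T x - b_i:
  g_1((1, 3)) = 0
  g_2((1, 3)) = -2
Stationarity residual: grad f(x) + sum_i lambda_i a_i = (0, 0)
  -> stationarity OK
Primal feasibility (all g_i <= 0): OK
Dual feasibility (all lambda_i >= 0): OK
Complementary slackness (lambda_i * g_i(x) = 0 for all i): OK

Verdict: yes, KKT holds.

yes


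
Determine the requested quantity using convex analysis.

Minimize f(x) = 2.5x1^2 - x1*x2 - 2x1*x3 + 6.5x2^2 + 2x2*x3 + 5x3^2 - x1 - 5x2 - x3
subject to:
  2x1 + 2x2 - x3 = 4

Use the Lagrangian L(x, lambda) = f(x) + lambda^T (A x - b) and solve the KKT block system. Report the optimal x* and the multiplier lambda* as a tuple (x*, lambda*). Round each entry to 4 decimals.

Form the Lagrangian:
  L(x, lambda) = (1/2) x^T Q x + c^T x + lambda^T (A x - b)
Stationarity (grad_x L = 0): Q x + c + A^T lambda = 0.
Primal feasibility: A x = b.

This gives the KKT block system:
  [ Q   A^T ] [ x     ]   [-c ]
  [ A    0  ] [ lambda ] = [ b ]

Solving the linear system:
  x*      = (1.1821, 0.8016, -0.0326)
  lambda* = (-2.087)
  f(x*)   = 1.5951

x* = (1.1821, 0.8016, -0.0326), lambda* = (-2.087)


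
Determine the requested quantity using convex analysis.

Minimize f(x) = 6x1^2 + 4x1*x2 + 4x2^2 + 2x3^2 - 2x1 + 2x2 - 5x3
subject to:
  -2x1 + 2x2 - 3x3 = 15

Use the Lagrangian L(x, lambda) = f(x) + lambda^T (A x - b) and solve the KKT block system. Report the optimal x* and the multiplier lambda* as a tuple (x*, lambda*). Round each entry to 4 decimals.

Form the Lagrangian:
  L(x, lambda) = (1/2) x^T Q x + c^T x + lambda^T (A x - b)
Stationarity (grad_x L = 0): Q x + c + A^T lambda = 0.
Primal feasibility: A x = b.

This gives the KKT block system:
  [ Q   A^T ] [ x     ]   [-c ]
  [ A    0  ] [ lambda ] = [ b ]

Solving the linear system:
  x*      = (-1.3562, 1.8082, -2.8904)
  lambda* = (-5.5205)
  f(x*)   = 51.7945

x* = (-1.3562, 1.8082, -2.8904), lambda* = (-5.5205)


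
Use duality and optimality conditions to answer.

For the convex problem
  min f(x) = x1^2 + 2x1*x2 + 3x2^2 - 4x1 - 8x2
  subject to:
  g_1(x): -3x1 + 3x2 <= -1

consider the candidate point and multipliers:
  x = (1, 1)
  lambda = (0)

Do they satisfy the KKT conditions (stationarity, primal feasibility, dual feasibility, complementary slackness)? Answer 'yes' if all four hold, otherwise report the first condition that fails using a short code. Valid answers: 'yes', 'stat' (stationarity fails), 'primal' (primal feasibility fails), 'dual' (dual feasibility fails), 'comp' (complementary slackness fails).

Gradient of f: grad f(x) = Q x + c = (0, 0)
Constraint values g_i(x) = a_i^T x - b_i:
  g_1((1, 1)) = 1
Stationarity residual: grad f(x) + sum_i lambda_i a_i = (0, 0)
  -> stationarity OK
Primal feasibility (all g_i <= 0): FAILS
Dual feasibility (all lambda_i >= 0): OK
Complementary slackness (lambda_i * g_i(x) = 0 for all i): OK

Verdict: the first failing condition is primal_feasibility -> primal.

primal


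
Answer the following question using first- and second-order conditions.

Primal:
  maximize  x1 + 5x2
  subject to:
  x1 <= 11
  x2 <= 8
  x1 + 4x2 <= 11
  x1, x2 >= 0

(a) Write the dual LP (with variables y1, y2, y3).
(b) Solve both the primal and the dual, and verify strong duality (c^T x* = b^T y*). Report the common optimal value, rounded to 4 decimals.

The standard primal-dual pair for 'max c^T x s.t. A x <= b, x >= 0' is:
  Dual:  min b^T y  s.t.  A^T y >= c,  y >= 0.

So the dual LP is:
  minimize  11y1 + 8y2 + 11y3
  subject to:
    y1 + y3 >= 1
    y2 + 4y3 >= 5
    y1, y2, y3 >= 0

Solving the primal: x* = (0, 2.75).
  primal value c^T x* = 13.75.
Solving the dual: y* = (0, 0, 1.25).
  dual value b^T y* = 13.75.
Strong duality: c^T x* = b^T y*. Confirmed.

13.75


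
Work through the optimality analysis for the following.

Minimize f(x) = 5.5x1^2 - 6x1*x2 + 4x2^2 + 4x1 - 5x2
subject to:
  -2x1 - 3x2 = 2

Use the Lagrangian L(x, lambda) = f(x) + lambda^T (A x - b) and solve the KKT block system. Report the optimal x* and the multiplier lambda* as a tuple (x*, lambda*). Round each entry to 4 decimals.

Form the Lagrangian:
  L(x, lambda) = (1/2) x^T Q x + c^T x + lambda^T (A x - b)
Stationarity (grad_x L = 0): Q x + c + A^T lambda = 0.
Primal feasibility: A x = b.

This gives the KKT block system:
  [ Q   A^T ] [ x     ]   [-c ]
  [ A    0  ] [ lambda ] = [ b ]

Solving the linear system:
  x*      = (-0.6601, -0.2266)
  lambda* = (-0.9507)
  f(x*)   = 0.197

x* = (-0.6601, -0.2266), lambda* = (-0.9507)


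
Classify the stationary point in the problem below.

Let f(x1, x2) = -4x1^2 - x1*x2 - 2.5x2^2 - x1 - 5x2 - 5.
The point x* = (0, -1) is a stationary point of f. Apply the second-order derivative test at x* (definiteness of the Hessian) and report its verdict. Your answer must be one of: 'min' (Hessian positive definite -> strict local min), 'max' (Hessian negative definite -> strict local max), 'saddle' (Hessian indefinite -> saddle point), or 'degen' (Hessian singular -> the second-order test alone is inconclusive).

Compute the Hessian H = grad^2 f:
  H = [[-8, -1], [-1, -5]]
Verify stationarity: grad f(x*) = H x* + g = (0, 0).
Eigenvalues of H: -8.3028, -4.6972.
Both eigenvalues < 0, so H is negative definite -> x* is a strict local max.

max


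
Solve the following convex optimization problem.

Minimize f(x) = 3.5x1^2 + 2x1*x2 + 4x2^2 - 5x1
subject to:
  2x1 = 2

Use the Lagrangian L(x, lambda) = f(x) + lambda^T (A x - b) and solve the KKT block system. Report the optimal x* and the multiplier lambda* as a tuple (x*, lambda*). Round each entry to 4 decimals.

Form the Lagrangian:
  L(x, lambda) = (1/2) x^T Q x + c^T x + lambda^T (A x - b)
Stationarity (grad_x L = 0): Q x + c + A^T lambda = 0.
Primal feasibility: A x = b.

This gives the KKT block system:
  [ Q   A^T ] [ x     ]   [-c ]
  [ A    0  ] [ lambda ] = [ b ]

Solving the linear system:
  x*      = (1, -0.25)
  lambda* = (-0.75)
  f(x*)   = -1.75

x* = (1, -0.25), lambda* = (-0.75)


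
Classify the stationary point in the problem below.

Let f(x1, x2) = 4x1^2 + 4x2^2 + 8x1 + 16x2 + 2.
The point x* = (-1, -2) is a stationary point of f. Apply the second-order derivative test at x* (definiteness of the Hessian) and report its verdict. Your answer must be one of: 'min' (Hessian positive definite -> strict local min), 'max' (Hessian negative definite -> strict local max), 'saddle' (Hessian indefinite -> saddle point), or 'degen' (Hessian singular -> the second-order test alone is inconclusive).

Compute the Hessian H = grad^2 f:
  H = [[8, 0], [0, 8]]
Verify stationarity: grad f(x*) = H x* + g = (0, 0).
Eigenvalues of H: 8, 8.
Both eigenvalues > 0, so H is positive definite -> x* is a strict local min.

min


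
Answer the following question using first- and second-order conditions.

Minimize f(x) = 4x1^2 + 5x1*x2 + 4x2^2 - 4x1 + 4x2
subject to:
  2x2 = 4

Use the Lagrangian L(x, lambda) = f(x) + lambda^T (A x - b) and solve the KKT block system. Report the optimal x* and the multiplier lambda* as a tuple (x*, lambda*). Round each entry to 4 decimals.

Form the Lagrangian:
  L(x, lambda) = (1/2) x^T Q x + c^T x + lambda^T (A x - b)
Stationarity (grad_x L = 0): Q x + c + A^T lambda = 0.
Primal feasibility: A x = b.

This gives the KKT block system:
  [ Q   A^T ] [ x     ]   [-c ]
  [ A    0  ] [ lambda ] = [ b ]

Solving the linear system:
  x*      = (-0.75, 2)
  lambda* = (-8.125)
  f(x*)   = 21.75

x* = (-0.75, 2), lambda* = (-8.125)


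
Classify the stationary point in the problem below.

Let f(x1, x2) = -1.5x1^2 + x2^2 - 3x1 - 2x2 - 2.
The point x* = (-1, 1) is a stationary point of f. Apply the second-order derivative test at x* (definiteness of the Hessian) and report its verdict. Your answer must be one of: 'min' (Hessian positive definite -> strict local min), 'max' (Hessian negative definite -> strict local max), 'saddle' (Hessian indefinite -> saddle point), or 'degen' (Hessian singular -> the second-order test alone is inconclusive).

Compute the Hessian H = grad^2 f:
  H = [[-3, 0], [0, 2]]
Verify stationarity: grad f(x*) = H x* + g = (0, 0).
Eigenvalues of H: -3, 2.
Eigenvalues have mixed signs, so H is indefinite -> x* is a saddle point.

saddle


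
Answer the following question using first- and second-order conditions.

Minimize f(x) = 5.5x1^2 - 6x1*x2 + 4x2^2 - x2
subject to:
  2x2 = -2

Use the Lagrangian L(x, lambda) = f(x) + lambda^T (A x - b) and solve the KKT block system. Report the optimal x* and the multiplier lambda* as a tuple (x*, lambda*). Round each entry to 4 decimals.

Form the Lagrangian:
  L(x, lambda) = (1/2) x^T Q x + c^T x + lambda^T (A x - b)
Stationarity (grad_x L = 0): Q x + c + A^T lambda = 0.
Primal feasibility: A x = b.

This gives the KKT block system:
  [ Q   A^T ] [ x     ]   [-c ]
  [ A    0  ] [ lambda ] = [ b ]

Solving the linear system:
  x*      = (-0.5455, -1)
  lambda* = (2.8636)
  f(x*)   = 3.3636

x* = (-0.5455, -1), lambda* = (2.8636)


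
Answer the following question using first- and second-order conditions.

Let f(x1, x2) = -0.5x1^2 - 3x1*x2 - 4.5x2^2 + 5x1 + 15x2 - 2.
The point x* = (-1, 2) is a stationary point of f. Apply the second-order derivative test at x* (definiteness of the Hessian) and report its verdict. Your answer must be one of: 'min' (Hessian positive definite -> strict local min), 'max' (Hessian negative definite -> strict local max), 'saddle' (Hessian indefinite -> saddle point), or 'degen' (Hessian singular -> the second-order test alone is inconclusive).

Compute the Hessian H = grad^2 f:
  H = [[-1, -3], [-3, -9]]
Verify stationarity: grad f(x*) = H x* + g = (0, 0).
Eigenvalues of H: -10, 0.
H has a zero eigenvalue (singular; negative semidefinite but not definite), so H is neither positive definite, negative definite, nor indefinite. The second-order test alone is inconclusive -> degen.
(Indeed, f is constant along the null direction of H through x*, so x* is not a strict local extremum.)

degen


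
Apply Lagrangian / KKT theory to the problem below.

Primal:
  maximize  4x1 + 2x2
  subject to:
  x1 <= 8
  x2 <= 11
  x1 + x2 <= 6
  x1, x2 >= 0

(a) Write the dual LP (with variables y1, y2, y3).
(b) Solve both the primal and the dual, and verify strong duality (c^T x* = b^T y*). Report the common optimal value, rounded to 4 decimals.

The standard primal-dual pair for 'max c^T x s.t. A x <= b, x >= 0' is:
  Dual:  min b^T y  s.t.  A^T y >= c,  y >= 0.

So the dual LP is:
  minimize  8y1 + 11y2 + 6y3
  subject to:
    y1 + y3 >= 4
    y2 + y3 >= 2
    y1, y2, y3 >= 0

Solving the primal: x* = (6, 0).
  primal value c^T x* = 24.
Solving the dual: y* = (0, 0, 4).
  dual value b^T y* = 24.
Strong duality: c^T x* = b^T y*. Confirmed.

24


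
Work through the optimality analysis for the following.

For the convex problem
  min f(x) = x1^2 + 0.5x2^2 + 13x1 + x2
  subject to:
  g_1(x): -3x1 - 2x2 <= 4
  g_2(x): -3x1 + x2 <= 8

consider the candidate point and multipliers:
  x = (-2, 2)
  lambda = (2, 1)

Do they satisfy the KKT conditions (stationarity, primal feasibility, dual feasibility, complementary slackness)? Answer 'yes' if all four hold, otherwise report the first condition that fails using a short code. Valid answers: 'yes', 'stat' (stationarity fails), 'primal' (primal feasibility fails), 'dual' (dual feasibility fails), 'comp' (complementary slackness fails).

Gradient of f: grad f(x) = Q x + c = (9, 3)
Constraint values g_i(x) = a_i^T x - b_i:
  g_1((-2, 2)) = -2
  g_2((-2, 2)) = 0
Stationarity residual: grad f(x) + sum_i lambda_i a_i = (0, 0)
  -> stationarity OK
Primal feasibility (all g_i <= 0): OK
Dual feasibility (all lambda_i >= 0): OK
Complementary slackness (lambda_i * g_i(x) = 0 for all i): FAILS

Verdict: the first failing condition is complementary_slackness -> comp.

comp


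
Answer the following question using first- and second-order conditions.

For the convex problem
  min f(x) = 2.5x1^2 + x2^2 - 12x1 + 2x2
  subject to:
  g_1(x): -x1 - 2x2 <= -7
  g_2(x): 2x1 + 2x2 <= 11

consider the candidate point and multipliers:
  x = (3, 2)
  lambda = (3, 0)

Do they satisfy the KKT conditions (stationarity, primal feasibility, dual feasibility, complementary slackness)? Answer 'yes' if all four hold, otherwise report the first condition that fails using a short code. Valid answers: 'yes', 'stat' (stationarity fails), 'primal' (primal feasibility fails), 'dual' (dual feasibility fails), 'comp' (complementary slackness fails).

Gradient of f: grad f(x) = Q x + c = (3, 6)
Constraint values g_i(x) = a_i^T x - b_i:
  g_1((3, 2)) = 0
  g_2((3, 2)) = -1
Stationarity residual: grad f(x) + sum_i lambda_i a_i = (0, 0)
  -> stationarity OK
Primal feasibility (all g_i <= 0): OK
Dual feasibility (all lambda_i >= 0): OK
Complementary slackness (lambda_i * g_i(x) = 0 for all i): OK

Verdict: yes, KKT holds.

yes


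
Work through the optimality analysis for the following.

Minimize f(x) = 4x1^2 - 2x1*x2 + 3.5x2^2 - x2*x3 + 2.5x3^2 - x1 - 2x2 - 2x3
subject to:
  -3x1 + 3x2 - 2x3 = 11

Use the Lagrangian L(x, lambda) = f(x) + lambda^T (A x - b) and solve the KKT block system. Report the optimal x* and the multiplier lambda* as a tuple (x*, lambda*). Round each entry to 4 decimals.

Form the Lagrangian:
  L(x, lambda) = (1/2) x^T Q x + c^T x + lambda^T (A x - b)
Stationarity (grad_x L = 0): Q x + c + A^T lambda = 0.
Primal feasibility: A x = b.

This gives the KKT block system:
  [ Q   A^T ] [ x     ]   [-c ]
  [ A    0  ] [ lambda ] = [ b ]

Solving the linear system:
  x*      = (-1.1624, 1.7765, -1.0916)
  lambda* = (-4.6174)
  f(x*)   = 25.2918

x* = (-1.1624, 1.7765, -1.0916), lambda* = (-4.6174)


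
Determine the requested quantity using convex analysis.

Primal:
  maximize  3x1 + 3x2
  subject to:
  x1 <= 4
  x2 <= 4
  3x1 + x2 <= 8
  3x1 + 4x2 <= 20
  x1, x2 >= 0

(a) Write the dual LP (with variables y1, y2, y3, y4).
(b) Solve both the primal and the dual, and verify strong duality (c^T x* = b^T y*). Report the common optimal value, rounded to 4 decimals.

The standard primal-dual pair for 'max c^T x s.t. A x <= b, x >= 0' is:
  Dual:  min b^T y  s.t.  A^T y >= c,  y >= 0.

So the dual LP is:
  minimize  4y1 + 4y2 + 8y3 + 20y4
  subject to:
    y1 + 3y3 + 3y4 >= 3
    y2 + y3 + 4y4 >= 3
    y1, y2, y3, y4 >= 0

Solving the primal: x* = (1.3333, 4).
  primal value c^T x* = 16.
Solving the dual: y* = (0, 2, 1, 0).
  dual value b^T y* = 16.
Strong duality: c^T x* = b^T y*. Confirmed.

16


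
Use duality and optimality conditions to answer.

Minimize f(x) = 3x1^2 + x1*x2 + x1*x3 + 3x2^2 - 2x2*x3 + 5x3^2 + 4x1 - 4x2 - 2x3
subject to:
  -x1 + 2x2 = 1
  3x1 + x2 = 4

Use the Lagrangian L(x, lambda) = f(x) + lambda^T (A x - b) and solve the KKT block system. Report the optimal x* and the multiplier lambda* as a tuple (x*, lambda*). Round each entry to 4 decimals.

Form the Lagrangian:
  L(x, lambda) = (1/2) x^T Q x + c^T x + lambda^T (A x - b)
Stationarity (grad_x L = 0): Q x + c + A^T lambda = 0.
Primal feasibility: A x = b.

This gives the KKT block system:
  [ Q   A^T ] [ x     ]   [-c ]
  [ A    0  ] [ lambda ] = [ b ]

Solving the linear system:
  x*      = (1, 1, 0.3)
  lambda* = (0.5857, -3.5714)
  f(x*)   = 6.55

x* = (1, 1, 0.3), lambda* = (0.5857, -3.5714)


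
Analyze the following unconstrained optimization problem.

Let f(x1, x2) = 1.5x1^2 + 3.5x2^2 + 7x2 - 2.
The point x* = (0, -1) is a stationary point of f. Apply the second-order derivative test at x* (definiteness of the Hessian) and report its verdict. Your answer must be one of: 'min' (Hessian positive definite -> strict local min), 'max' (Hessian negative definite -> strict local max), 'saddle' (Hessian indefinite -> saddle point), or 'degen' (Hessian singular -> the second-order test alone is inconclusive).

Compute the Hessian H = grad^2 f:
  H = [[3, 0], [0, 7]]
Verify stationarity: grad f(x*) = H x* + g = (0, 0).
Eigenvalues of H: 3, 7.
Both eigenvalues > 0, so H is positive definite -> x* is a strict local min.

min


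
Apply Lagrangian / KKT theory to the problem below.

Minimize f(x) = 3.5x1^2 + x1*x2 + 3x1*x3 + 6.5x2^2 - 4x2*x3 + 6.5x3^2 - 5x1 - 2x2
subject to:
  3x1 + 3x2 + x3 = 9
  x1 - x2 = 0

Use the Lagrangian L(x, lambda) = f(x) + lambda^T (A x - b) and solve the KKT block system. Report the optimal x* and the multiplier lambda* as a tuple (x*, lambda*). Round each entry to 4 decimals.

Form the Lagrangian:
  L(x, lambda) = (1/2) x^T Q x + c^T x + lambda^T (A x - b)
Stationarity (grad_x L = 0): Q x + c + A^T lambda = 0.
Primal feasibility: A x = b.

This gives the KKT block system:
  [ Q   A^T ] [ x     ]   [-c ]
  [ A    0  ] [ lambda ] = [ b ]

Solving the linear system:
  x*      = (1.4303, 1.4303, 0.4183)
  lambda* = (-4.008, 4.3267)
  f(x*)   = 13.0299

x* = (1.4303, 1.4303, 0.4183), lambda* = (-4.008, 4.3267)


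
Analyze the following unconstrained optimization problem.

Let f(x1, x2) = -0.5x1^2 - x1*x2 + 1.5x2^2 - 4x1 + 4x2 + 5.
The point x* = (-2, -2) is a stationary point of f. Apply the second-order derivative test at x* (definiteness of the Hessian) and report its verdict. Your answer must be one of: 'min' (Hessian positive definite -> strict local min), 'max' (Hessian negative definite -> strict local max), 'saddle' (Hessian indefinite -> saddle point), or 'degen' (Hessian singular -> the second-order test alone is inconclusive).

Compute the Hessian H = grad^2 f:
  H = [[-1, -1], [-1, 3]]
Verify stationarity: grad f(x*) = H x* + g = (0, 0).
Eigenvalues of H: -1.2361, 3.2361.
Eigenvalues have mixed signs, so H is indefinite -> x* is a saddle point.

saddle


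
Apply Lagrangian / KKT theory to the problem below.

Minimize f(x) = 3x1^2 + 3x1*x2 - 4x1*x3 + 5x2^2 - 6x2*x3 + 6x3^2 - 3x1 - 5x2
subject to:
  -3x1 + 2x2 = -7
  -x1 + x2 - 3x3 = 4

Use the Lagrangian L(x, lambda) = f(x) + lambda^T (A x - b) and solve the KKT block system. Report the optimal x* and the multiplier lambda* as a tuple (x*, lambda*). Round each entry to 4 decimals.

Form the Lagrangian:
  L(x, lambda) = (1/2) x^T Q x + c^T x + lambda^T (A x - b)
Stationarity (grad_x L = 0): Q x + c + A^T lambda = 0.
Primal feasibility: A x = b.

This gives the KKT block system:
  [ Q   A^T ] [ x     ]   [-c ]
  [ A    0  ] [ lambda ] = [ b ]

Solving the linear system:
  x*      = (1.2687, -1.597, -2.2886)
  lambda* = (5.5423, -7.6517)
  f(x*)   = 36.791

x* = (1.2687, -1.597, -2.2886), lambda* = (5.5423, -7.6517)


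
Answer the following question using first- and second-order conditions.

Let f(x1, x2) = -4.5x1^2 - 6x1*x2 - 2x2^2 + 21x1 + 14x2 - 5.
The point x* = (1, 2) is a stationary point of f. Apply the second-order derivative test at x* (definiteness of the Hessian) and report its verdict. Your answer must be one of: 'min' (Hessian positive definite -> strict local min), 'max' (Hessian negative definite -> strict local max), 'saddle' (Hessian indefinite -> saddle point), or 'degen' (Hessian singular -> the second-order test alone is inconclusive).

Compute the Hessian H = grad^2 f:
  H = [[-9, -6], [-6, -4]]
Verify stationarity: grad f(x*) = H x* + g = (0, 0).
Eigenvalues of H: -13, 0.
H has a zero eigenvalue (singular; negative semidefinite but not definite), so H is neither positive definite, negative definite, nor indefinite. The second-order test alone is inconclusive -> degen.
(Indeed, f is constant along the null direction of H through x*, so x* is not a strict local extremum.)

degen


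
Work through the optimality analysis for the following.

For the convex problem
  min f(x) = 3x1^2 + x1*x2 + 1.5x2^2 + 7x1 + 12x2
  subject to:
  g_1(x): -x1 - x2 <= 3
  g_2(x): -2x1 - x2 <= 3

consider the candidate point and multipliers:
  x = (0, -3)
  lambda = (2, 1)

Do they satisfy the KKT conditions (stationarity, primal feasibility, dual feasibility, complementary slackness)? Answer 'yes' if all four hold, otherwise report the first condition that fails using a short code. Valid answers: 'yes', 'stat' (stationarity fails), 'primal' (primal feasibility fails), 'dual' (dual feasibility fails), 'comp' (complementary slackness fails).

Gradient of f: grad f(x) = Q x + c = (4, 3)
Constraint values g_i(x) = a_i^T x - b_i:
  g_1((0, -3)) = 0
  g_2((0, -3)) = 0
Stationarity residual: grad f(x) + sum_i lambda_i a_i = (0, 0)
  -> stationarity OK
Primal feasibility (all g_i <= 0): OK
Dual feasibility (all lambda_i >= 0): OK
Complementary slackness (lambda_i * g_i(x) = 0 for all i): OK

Verdict: yes, KKT holds.

yes


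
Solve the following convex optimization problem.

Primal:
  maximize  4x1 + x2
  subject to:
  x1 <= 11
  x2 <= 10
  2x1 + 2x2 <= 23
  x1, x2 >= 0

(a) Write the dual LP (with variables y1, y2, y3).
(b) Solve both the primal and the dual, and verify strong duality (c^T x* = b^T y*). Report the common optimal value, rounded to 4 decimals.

The standard primal-dual pair for 'max c^T x s.t. A x <= b, x >= 0' is:
  Dual:  min b^T y  s.t.  A^T y >= c,  y >= 0.

So the dual LP is:
  minimize  11y1 + 10y2 + 23y3
  subject to:
    y1 + 2y3 >= 4
    y2 + 2y3 >= 1
    y1, y2, y3 >= 0

Solving the primal: x* = (11, 0.5).
  primal value c^T x* = 44.5.
Solving the dual: y* = (3, 0, 0.5).
  dual value b^T y* = 44.5.
Strong duality: c^T x* = b^T y*. Confirmed.

44.5


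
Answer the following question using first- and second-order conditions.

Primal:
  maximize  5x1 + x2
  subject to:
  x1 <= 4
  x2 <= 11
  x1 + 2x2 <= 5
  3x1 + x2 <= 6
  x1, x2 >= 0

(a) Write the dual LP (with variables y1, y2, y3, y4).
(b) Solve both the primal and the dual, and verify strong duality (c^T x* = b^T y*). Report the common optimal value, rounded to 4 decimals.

The standard primal-dual pair for 'max c^T x s.t. A x <= b, x >= 0' is:
  Dual:  min b^T y  s.t.  A^T y >= c,  y >= 0.

So the dual LP is:
  minimize  4y1 + 11y2 + 5y3 + 6y4
  subject to:
    y1 + y3 + 3y4 >= 5
    y2 + 2y3 + y4 >= 1
    y1, y2, y3, y4 >= 0

Solving the primal: x* = (2, 0).
  primal value c^T x* = 10.
Solving the dual: y* = (0, 0, 0, 1.6667).
  dual value b^T y* = 10.
Strong duality: c^T x* = b^T y*. Confirmed.

10


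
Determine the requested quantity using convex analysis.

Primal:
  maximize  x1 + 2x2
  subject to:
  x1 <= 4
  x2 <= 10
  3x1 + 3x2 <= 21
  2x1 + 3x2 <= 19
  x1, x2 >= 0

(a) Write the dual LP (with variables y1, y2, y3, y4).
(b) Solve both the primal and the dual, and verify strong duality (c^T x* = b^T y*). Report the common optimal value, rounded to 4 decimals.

The standard primal-dual pair for 'max c^T x s.t. A x <= b, x >= 0' is:
  Dual:  min b^T y  s.t.  A^T y >= c,  y >= 0.

So the dual LP is:
  minimize  4y1 + 10y2 + 21y3 + 19y4
  subject to:
    y1 + 3y3 + 2y4 >= 1
    y2 + 3y3 + 3y4 >= 2
    y1, y2, y3, y4 >= 0

Solving the primal: x* = (0, 6.3333).
  primal value c^T x* = 12.6667.
Solving the dual: y* = (0, 0, 0, 0.6667).
  dual value b^T y* = 12.6667.
Strong duality: c^T x* = b^T y*. Confirmed.

12.6667


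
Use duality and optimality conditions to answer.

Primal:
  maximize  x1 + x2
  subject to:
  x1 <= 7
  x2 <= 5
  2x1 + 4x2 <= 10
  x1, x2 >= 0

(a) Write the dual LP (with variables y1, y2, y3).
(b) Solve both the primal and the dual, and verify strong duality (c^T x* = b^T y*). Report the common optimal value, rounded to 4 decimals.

The standard primal-dual pair for 'max c^T x s.t. A x <= b, x >= 0' is:
  Dual:  min b^T y  s.t.  A^T y >= c,  y >= 0.

So the dual LP is:
  minimize  7y1 + 5y2 + 10y3
  subject to:
    y1 + 2y3 >= 1
    y2 + 4y3 >= 1
    y1, y2, y3 >= 0

Solving the primal: x* = (5, 0).
  primal value c^T x* = 5.
Solving the dual: y* = (0, 0, 0.5).
  dual value b^T y* = 5.
Strong duality: c^T x* = b^T y*. Confirmed.

5


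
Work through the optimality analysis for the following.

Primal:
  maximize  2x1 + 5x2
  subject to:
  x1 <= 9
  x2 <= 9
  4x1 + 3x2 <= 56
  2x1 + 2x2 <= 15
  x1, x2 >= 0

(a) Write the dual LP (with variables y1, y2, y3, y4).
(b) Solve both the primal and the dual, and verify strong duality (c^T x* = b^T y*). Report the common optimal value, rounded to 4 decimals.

The standard primal-dual pair for 'max c^T x s.t. A x <= b, x >= 0' is:
  Dual:  min b^T y  s.t.  A^T y >= c,  y >= 0.

So the dual LP is:
  minimize  9y1 + 9y2 + 56y3 + 15y4
  subject to:
    y1 + 4y3 + 2y4 >= 2
    y2 + 3y3 + 2y4 >= 5
    y1, y2, y3, y4 >= 0

Solving the primal: x* = (0, 7.5).
  primal value c^T x* = 37.5.
Solving the dual: y* = (0, 0, 0, 2.5).
  dual value b^T y* = 37.5.
Strong duality: c^T x* = b^T y*. Confirmed.

37.5


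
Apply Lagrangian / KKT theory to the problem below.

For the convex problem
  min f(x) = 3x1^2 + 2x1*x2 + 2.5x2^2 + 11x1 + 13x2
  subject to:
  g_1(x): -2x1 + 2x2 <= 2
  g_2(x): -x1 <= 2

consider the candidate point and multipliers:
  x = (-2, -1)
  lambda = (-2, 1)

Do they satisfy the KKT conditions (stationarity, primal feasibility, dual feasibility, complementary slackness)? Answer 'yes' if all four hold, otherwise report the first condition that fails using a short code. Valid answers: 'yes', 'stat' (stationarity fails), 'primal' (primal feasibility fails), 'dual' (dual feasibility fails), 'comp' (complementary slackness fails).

Gradient of f: grad f(x) = Q x + c = (-3, 4)
Constraint values g_i(x) = a_i^T x - b_i:
  g_1((-2, -1)) = 0
  g_2((-2, -1)) = 0
Stationarity residual: grad f(x) + sum_i lambda_i a_i = (0, 0)
  -> stationarity OK
Primal feasibility (all g_i <= 0): OK
Dual feasibility (all lambda_i >= 0): FAILS
Complementary slackness (lambda_i * g_i(x) = 0 for all i): OK

Verdict: the first failing condition is dual_feasibility -> dual.

dual


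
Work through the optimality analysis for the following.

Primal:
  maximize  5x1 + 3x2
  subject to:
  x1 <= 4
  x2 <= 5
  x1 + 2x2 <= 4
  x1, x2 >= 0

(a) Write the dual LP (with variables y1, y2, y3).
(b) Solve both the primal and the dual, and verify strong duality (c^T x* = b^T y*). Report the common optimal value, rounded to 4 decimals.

The standard primal-dual pair for 'max c^T x s.t. A x <= b, x >= 0' is:
  Dual:  min b^T y  s.t.  A^T y >= c,  y >= 0.

So the dual LP is:
  minimize  4y1 + 5y2 + 4y3
  subject to:
    y1 + y3 >= 5
    y2 + 2y3 >= 3
    y1, y2, y3 >= 0

Solving the primal: x* = (4, 0).
  primal value c^T x* = 20.
Solving the dual: y* = (3.5, 0, 1.5).
  dual value b^T y* = 20.
Strong duality: c^T x* = b^T y*. Confirmed.

20


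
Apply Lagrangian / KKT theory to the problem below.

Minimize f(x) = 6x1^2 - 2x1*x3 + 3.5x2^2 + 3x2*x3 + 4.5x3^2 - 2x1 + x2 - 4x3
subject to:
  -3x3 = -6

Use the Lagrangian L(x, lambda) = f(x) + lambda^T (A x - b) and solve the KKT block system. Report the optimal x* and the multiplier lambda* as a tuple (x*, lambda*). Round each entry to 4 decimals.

Form the Lagrangian:
  L(x, lambda) = (1/2) x^T Q x + c^T x + lambda^T (A x - b)
Stationarity (grad_x L = 0): Q x + c + A^T lambda = 0.
Primal feasibility: A x = b.

This gives the KKT block system:
  [ Q   A^T ] [ x     ]   [-c ]
  [ A    0  ] [ lambda ] = [ b ]

Solving the linear system:
  x*      = (0.5, -1, 2)
  lambda* = (3.3333)
  f(x*)   = 5

x* = (0.5, -1, 2), lambda* = (3.3333)


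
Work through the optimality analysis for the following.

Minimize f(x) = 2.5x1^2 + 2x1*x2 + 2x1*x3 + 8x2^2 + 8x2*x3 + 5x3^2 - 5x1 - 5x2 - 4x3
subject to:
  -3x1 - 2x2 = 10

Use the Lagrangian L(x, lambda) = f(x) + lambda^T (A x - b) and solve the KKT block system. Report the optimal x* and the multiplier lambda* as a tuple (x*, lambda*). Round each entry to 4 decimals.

Form the Lagrangian:
  L(x, lambda) = (1/2) x^T Q x + c^T x + lambda^T (A x - b)
Stationarity (grad_x L = 0): Q x + c + A^T lambda = 0.
Primal feasibility: A x = b.

This gives the KKT block system:
  [ Q   A^T ] [ x     ]   [-c ]
  [ A    0  ] [ lambda ] = [ b ]

Solving the linear system:
  x*      = (-2.74, -0.89, 1.66)
  lambda* = (-5.72)
  f(x*)   = 34.355

x* = (-2.74, -0.89, 1.66), lambda* = (-5.72)


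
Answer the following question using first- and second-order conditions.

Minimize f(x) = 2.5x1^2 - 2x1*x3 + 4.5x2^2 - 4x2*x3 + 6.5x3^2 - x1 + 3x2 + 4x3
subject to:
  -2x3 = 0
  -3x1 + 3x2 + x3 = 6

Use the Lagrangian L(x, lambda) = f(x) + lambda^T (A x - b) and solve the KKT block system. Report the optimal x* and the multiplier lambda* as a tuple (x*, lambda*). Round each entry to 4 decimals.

Form the Lagrangian:
  L(x, lambda) = (1/2) x^T Q x + c^T x + lambda^T (A x - b)
Stationarity (grad_x L = 0): Q x + c + A^T lambda = 0.
Primal feasibility: A x = b.

This gives the KKT block system:
  [ Q   A^T ] [ x     ]   [-c ]
  [ A    0  ] [ lambda ] = [ b ]

Solving the linear system:
  x*      = (-1.4286, 0.5714, 0)
  lambda* = (0.9286, -2.7143)
  f(x*)   = 9.7143

x* = (-1.4286, 0.5714, 0), lambda* = (0.9286, -2.7143)


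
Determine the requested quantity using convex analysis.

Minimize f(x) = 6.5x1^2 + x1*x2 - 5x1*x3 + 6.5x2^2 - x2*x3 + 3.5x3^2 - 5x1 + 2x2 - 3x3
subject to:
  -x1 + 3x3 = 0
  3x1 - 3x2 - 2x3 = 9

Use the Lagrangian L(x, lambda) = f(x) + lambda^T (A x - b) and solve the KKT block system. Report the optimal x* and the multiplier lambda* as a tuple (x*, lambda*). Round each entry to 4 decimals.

Form the Lagrangian:
  L(x, lambda) = (1/2) x^T Q x + c^T x + lambda^T (A x - b)
Stationarity (grad_x L = 0): Q x + c + A^T lambda = 0.
Primal feasibility: A x = b.

This gives the KKT block system:
  [ Q   A^T ] [ x     ]   [-c ]
  [ A    0  ] [ lambda ] = [ b ]

Solving the linear system:
  x*      = (1.9011, -1.5214, 0.6337)
  lambda* = (-1.4863, -5.5035)
  f(x*)   = 17.5412

x* = (1.9011, -1.5214, 0.6337), lambda* = (-1.4863, -5.5035)


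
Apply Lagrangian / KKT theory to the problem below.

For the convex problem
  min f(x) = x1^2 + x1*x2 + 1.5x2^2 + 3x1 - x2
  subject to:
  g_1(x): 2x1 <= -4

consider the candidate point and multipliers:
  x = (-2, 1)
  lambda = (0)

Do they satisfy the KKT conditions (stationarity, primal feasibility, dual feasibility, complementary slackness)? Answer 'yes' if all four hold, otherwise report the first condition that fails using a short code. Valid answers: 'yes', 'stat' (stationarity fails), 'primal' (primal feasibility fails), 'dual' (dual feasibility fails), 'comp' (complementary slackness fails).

Gradient of f: grad f(x) = Q x + c = (0, 0)
Constraint values g_i(x) = a_i^T x - b_i:
  g_1((-2, 1)) = 0
Stationarity residual: grad f(x) + sum_i lambda_i a_i = (0, 0)
  -> stationarity OK
Primal feasibility (all g_i <= 0): OK
Dual feasibility (all lambda_i >= 0): OK
Complementary slackness (lambda_i * g_i(x) = 0 for all i): OK

Verdict: yes, KKT holds.

yes


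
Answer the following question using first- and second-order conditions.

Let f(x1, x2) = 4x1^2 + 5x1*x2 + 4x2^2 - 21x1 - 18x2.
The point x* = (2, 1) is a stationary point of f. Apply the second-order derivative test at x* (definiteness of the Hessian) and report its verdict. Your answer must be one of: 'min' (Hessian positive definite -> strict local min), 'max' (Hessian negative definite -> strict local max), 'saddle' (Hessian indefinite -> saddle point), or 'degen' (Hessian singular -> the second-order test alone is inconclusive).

Compute the Hessian H = grad^2 f:
  H = [[8, 5], [5, 8]]
Verify stationarity: grad f(x*) = H x* + g = (0, 0).
Eigenvalues of H: 3, 13.
Both eigenvalues > 0, so H is positive definite -> x* is a strict local min.

min


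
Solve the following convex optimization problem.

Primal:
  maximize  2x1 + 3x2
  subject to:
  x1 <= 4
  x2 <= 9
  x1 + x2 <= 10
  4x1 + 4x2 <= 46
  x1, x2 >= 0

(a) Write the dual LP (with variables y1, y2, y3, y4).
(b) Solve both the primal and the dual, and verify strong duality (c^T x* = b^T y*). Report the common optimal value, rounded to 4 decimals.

The standard primal-dual pair for 'max c^T x s.t. A x <= b, x >= 0' is:
  Dual:  min b^T y  s.t.  A^T y >= c,  y >= 0.

So the dual LP is:
  minimize  4y1 + 9y2 + 10y3 + 46y4
  subject to:
    y1 + y3 + 4y4 >= 2
    y2 + y3 + 4y4 >= 3
    y1, y2, y3, y4 >= 0

Solving the primal: x* = (1, 9).
  primal value c^T x* = 29.
Solving the dual: y* = (0, 1, 2, 0).
  dual value b^T y* = 29.
Strong duality: c^T x* = b^T y*. Confirmed.

29


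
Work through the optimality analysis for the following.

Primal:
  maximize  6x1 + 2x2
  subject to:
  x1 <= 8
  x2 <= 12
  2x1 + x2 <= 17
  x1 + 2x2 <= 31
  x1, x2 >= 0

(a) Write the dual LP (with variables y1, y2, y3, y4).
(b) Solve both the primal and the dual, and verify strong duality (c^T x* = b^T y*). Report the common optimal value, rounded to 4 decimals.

The standard primal-dual pair for 'max c^T x s.t. A x <= b, x >= 0' is:
  Dual:  min b^T y  s.t.  A^T y >= c,  y >= 0.

So the dual LP is:
  minimize  8y1 + 12y2 + 17y3 + 31y4
  subject to:
    y1 + 2y3 + y4 >= 6
    y2 + y3 + 2y4 >= 2
    y1, y2, y3, y4 >= 0

Solving the primal: x* = (8, 1).
  primal value c^T x* = 50.
Solving the dual: y* = (2, 0, 2, 0).
  dual value b^T y* = 50.
Strong duality: c^T x* = b^T y*. Confirmed.

50


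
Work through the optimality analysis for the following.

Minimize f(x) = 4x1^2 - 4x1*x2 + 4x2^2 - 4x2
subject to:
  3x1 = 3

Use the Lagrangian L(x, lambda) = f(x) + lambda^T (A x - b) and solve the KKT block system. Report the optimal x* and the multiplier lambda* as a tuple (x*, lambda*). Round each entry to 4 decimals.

Form the Lagrangian:
  L(x, lambda) = (1/2) x^T Q x + c^T x + lambda^T (A x - b)
Stationarity (grad_x L = 0): Q x + c + A^T lambda = 0.
Primal feasibility: A x = b.

This gives the KKT block system:
  [ Q   A^T ] [ x     ]   [-c ]
  [ A    0  ] [ lambda ] = [ b ]

Solving the linear system:
  x*      = (1, 1)
  lambda* = (-1.3333)
  f(x*)   = 0

x* = (1, 1), lambda* = (-1.3333)


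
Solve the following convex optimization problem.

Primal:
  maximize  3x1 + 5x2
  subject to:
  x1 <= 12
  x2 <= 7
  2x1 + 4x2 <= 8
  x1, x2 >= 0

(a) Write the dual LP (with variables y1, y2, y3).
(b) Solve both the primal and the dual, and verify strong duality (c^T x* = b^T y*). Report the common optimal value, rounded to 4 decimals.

The standard primal-dual pair for 'max c^T x s.t. A x <= b, x >= 0' is:
  Dual:  min b^T y  s.t.  A^T y >= c,  y >= 0.

So the dual LP is:
  minimize  12y1 + 7y2 + 8y3
  subject to:
    y1 + 2y3 >= 3
    y2 + 4y3 >= 5
    y1, y2, y3 >= 0

Solving the primal: x* = (4, 0).
  primal value c^T x* = 12.
Solving the dual: y* = (0, 0, 1.5).
  dual value b^T y* = 12.
Strong duality: c^T x* = b^T y*. Confirmed.

12


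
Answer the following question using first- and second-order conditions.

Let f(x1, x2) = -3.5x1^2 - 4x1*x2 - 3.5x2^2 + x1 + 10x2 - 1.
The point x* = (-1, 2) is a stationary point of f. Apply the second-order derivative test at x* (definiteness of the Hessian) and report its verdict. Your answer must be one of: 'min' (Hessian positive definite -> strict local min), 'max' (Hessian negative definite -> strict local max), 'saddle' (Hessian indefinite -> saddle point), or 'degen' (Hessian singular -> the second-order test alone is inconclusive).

Compute the Hessian H = grad^2 f:
  H = [[-7, -4], [-4, -7]]
Verify stationarity: grad f(x*) = H x* + g = (0, 0).
Eigenvalues of H: -11, -3.
Both eigenvalues < 0, so H is negative definite -> x* is a strict local max.

max


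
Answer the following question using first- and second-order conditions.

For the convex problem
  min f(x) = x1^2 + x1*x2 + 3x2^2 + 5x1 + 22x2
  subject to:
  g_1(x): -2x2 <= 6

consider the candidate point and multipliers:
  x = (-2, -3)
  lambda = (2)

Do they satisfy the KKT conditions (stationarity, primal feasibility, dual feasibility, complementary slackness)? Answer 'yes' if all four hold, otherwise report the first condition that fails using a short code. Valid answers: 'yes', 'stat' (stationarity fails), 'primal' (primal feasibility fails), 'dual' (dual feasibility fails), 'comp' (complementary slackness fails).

Gradient of f: grad f(x) = Q x + c = (-2, 2)
Constraint values g_i(x) = a_i^T x - b_i:
  g_1((-2, -3)) = 0
Stationarity residual: grad f(x) + sum_i lambda_i a_i = (-2, -2)
  -> stationarity FAILS
Primal feasibility (all g_i <= 0): OK
Dual feasibility (all lambda_i >= 0): OK
Complementary slackness (lambda_i * g_i(x) = 0 for all i): OK

Verdict: the first failing condition is stationarity -> stat.

stat


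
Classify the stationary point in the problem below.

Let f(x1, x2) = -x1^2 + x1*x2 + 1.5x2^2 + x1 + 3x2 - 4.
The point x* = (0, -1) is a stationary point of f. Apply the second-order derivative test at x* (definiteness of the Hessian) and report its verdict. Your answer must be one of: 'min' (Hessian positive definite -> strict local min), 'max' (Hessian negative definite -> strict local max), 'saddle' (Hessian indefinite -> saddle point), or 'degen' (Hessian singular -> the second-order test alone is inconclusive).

Compute the Hessian H = grad^2 f:
  H = [[-2, 1], [1, 3]]
Verify stationarity: grad f(x*) = H x* + g = (0, 0).
Eigenvalues of H: -2.1926, 3.1926.
Eigenvalues have mixed signs, so H is indefinite -> x* is a saddle point.

saddle


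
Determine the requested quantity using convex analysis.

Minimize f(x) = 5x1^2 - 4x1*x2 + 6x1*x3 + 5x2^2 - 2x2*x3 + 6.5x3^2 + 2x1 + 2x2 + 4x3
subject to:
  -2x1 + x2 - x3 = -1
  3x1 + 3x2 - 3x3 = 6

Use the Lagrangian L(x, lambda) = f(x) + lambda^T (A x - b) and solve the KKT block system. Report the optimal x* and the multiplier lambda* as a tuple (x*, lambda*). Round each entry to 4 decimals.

Form the Lagrangian:
  L(x, lambda) = (1/2) x^T Q x + c^T x + lambda^T (A x - b)
Stationarity (grad_x L = 0): Q x + c + A^T lambda = 0.
Primal feasibility: A x = b.

This gives the KKT block system:
  [ Q   A^T ] [ x     ]   [-c ]
  [ A    0  ] [ lambda ] = [ b ]

Solving the linear system:
  x*      = (1, 0.1579, -0.8421)
  lambda* = (1.6842, -0.9825)
  f(x*)   = 3.2632

x* = (1, 0.1579, -0.8421), lambda* = (1.6842, -0.9825)


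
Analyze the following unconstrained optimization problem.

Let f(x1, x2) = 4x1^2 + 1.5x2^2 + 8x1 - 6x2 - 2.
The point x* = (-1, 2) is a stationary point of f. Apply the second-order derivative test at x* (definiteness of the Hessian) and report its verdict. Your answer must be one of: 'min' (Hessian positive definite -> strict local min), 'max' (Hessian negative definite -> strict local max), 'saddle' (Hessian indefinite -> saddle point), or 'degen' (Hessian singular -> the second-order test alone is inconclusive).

Compute the Hessian H = grad^2 f:
  H = [[8, 0], [0, 3]]
Verify stationarity: grad f(x*) = H x* + g = (0, 0).
Eigenvalues of H: 3, 8.
Both eigenvalues > 0, so H is positive definite -> x* is a strict local min.

min


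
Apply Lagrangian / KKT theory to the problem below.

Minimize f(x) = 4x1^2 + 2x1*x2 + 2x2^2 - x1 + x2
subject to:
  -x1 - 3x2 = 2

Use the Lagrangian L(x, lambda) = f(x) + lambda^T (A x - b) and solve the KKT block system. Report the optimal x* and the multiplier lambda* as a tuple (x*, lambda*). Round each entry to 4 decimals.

Form the Lagrangian:
  L(x, lambda) = (1/2) x^T Q x + c^T x + lambda^T (A x - b)
Stationarity (grad_x L = 0): Q x + c + A^T lambda = 0.
Primal feasibility: A x = b.

This gives the KKT block system:
  [ Q   A^T ] [ x     ]   [-c ]
  [ A    0  ] [ lambda ] = [ b ]

Solving the linear system:
  x*      = (0.25, -0.75)
  lambda* = (-0.5)
  f(x*)   = 0

x* = (0.25, -0.75), lambda* = (-0.5)


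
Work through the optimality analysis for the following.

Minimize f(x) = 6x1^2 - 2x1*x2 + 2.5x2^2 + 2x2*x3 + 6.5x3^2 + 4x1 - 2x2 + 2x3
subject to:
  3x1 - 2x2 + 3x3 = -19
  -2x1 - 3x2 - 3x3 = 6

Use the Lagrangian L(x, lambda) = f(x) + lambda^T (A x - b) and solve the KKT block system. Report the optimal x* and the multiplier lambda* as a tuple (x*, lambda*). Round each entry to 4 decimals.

Form the Lagrangian:
  L(x, lambda) = (1/2) x^T Q x + c^T x + lambda^T (A x - b)
Stationarity (grad_x L = 0): Q x + c + A^T lambda = 0.
Primal feasibility: A x = b.

This gives the KKT block system:
  [ Q   A^T ] [ x     ]   [-c ]
  [ A    0  ] [ lambda ] = [ b ]

Solving the linear system:
  x*      = (-2.1858, 2.1628, -2.7056)
  lambda* = (7.3244, -2.2914)
  f(x*)   = 67.2154

x* = (-2.1858, 2.1628, -2.7056), lambda* = (7.3244, -2.2914)
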